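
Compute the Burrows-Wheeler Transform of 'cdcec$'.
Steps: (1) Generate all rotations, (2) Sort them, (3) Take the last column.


Rotations (sorted):
  0: $cdcec -> last char: c
  1: c$cdce -> last char: e
  2: cdcec$ -> last char: $
  3: cec$cd -> last char: d
  4: dcec$c -> last char: c
  5: ec$cdc -> last char: c


BWT = ce$dcc


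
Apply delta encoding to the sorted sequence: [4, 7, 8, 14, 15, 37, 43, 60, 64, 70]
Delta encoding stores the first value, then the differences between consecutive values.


First value: 4
Deltas:
  7 - 4 = 3
  8 - 7 = 1
  14 - 8 = 6
  15 - 14 = 1
  37 - 15 = 22
  43 - 37 = 6
  60 - 43 = 17
  64 - 60 = 4
  70 - 64 = 6


Delta encoded: [4, 3, 1, 6, 1, 22, 6, 17, 4, 6]


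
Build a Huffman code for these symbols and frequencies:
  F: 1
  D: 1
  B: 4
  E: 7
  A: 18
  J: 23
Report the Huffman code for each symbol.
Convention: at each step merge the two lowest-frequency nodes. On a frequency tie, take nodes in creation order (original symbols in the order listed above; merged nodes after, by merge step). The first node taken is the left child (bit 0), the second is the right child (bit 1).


Huffman tree construction:
Step 1: Merge F(1) + D(1) = 2
Step 2: Merge (F+D)(2) + B(4) = 6
Step 3: Merge ((F+D)+B)(6) + E(7) = 13
Step 4: Merge (((F+D)+B)+E)(13) + A(18) = 31
Step 5: Merge J(23) + ((((F+D)+B)+E)+A)(31) = 54
Read each symbol's code off the tree from the root (left child = 0, right child = 1).

Codes:
  F: 10000 (length 5)
  D: 10001 (length 5)
  B: 1001 (length 4)
  E: 101 (length 3)
  A: 11 (length 2)
  J: 0 (length 1)
Average code length: 106/54 = 1.9630 bits/symbol


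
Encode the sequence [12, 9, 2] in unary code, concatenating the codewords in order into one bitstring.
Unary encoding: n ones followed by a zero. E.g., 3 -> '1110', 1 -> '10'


Encode each number as n ones followed by a terminating 0:
  12 -> 1111111111110 (13 bits)
  9 -> 1111111110 (10 bits)
  2 -> 110 (3 bits)
Total length = 13 + 10 + 3 = 26 bits.

Unary([12, 9, 2]) = 11111111111101111111110110 (26 bits)


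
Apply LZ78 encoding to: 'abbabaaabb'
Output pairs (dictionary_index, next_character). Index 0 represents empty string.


LZ78 encoding steps:
Dictionary: {0: ''}
Step 1: w='' (idx 0), next='a' -> output (0, 'a'), add 'a' as idx 1
Step 2: w='' (idx 0), next='b' -> output (0, 'b'), add 'b' as idx 2
Step 3: w='b' (idx 2), next='a' -> output (2, 'a'), add 'ba' as idx 3
Step 4: w='ba' (idx 3), next='a' -> output (3, 'a'), add 'baa' as idx 4
Step 5: w='a' (idx 1), next='b' -> output (1, 'b'), add 'ab' as idx 5
Step 6: w='b' (idx 2), end of input -> output (2, '')


Encoded: [(0, 'a'), (0, 'b'), (2, 'a'), (3, 'a'), (1, 'b'), (2, '')]


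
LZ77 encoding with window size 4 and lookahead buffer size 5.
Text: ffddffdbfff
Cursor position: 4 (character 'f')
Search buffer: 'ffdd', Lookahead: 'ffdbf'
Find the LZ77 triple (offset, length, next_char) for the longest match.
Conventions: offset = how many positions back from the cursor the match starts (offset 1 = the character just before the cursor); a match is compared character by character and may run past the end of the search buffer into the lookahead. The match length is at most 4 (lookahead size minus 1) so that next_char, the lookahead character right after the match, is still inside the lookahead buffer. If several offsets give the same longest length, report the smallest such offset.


Try each offset into the search buffer:
  offset=1 (pos 3, char 'd'): match length 0
  offset=2 (pos 2, char 'd'): match length 0
  offset=3 (pos 1, char 'f'): match length 1
  offset=4 (pos 0, char 'f'): match length 3
Longest match has length 3 at offset 4.
next_char = character at position 4 + 3 = 7 -> 'b'

Best match: offset=4, length=3 (matching 'ffd' starting at position 0)
LZ77 triple: (4, 3, 'b')


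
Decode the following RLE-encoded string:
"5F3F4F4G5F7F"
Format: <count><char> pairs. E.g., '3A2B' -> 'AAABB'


Expanding each <count><char> pair:
  5F -> 'FFFFF'
  3F -> 'FFF'
  4F -> 'FFFF'
  4G -> 'GGGG'
  5F -> 'FFFFF'
  7F -> 'FFFFFFF'

Decoded = FFFFFFFFFFFFGGGGFFFFFFFFFFFF


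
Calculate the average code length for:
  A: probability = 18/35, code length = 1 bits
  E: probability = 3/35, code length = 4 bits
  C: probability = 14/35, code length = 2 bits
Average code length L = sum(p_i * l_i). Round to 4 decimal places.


Weighted contributions p_i * l_i:
  A: (18/35) * 1 = 18/35
  E: (3/35) * 4 = 12/35
  C: (14/35) * 2 = 28/35
Sum = (18 + 12 + 28)/35 = 58/35

L = 58/35 = 1.6571 bits/symbol


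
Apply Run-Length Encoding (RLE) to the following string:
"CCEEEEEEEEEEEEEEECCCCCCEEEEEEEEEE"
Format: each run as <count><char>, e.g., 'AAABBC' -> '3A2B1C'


Scanning runs left to right:
  i=0: run of 'C' x 2 -> '2C'
  i=2: run of 'E' x 15 -> '15E'
  i=17: run of 'C' x 6 -> '6C'
  i=23: run of 'E' x 10 -> '10E'

RLE = 2C15E6C10E


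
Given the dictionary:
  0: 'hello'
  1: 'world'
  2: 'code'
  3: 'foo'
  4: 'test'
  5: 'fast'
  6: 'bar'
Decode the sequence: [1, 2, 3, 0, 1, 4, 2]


Look up each index in the dictionary:
  1 -> 'world'
  2 -> 'code'
  3 -> 'foo'
  0 -> 'hello'
  1 -> 'world'
  4 -> 'test'
  2 -> 'code'

Decoded: "world code foo hello world test code"


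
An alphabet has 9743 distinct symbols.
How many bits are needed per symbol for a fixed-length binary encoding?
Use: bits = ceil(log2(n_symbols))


log2(9743) = 13.2502
Bracket: 2^13 = 8192 < 9743 <= 2^14 = 16384
So ceil(log2(9743)) = 14

bits = ceil(log2(9743)) = ceil(13.2502) = 14 bits


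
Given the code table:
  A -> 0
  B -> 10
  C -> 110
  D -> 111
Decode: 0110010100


Decoding:
0 -> A
110 -> C
0 -> A
10 -> B
10 -> B
0 -> A


Result: ACABBA


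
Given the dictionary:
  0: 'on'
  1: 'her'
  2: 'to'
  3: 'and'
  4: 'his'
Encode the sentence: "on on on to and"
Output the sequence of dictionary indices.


Look up each word in the dictionary:
  'on' -> 0
  'on' -> 0
  'on' -> 0
  'to' -> 2
  'and' -> 3

Encoded: [0, 0, 0, 2, 3]


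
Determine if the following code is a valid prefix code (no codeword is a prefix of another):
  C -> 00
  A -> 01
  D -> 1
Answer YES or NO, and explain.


Checking each pair (does one codeword prefix another?):
  C='00' vs A='01': no prefix
  C='00' vs D='1': no prefix
  A='01' vs C='00': no prefix
  A='01' vs D='1': no prefix
  D='1' vs C='00': no prefix
  D='1' vs A='01': no prefix
No violation found over all pairs.

YES -- this is a valid prefix code. No codeword is a prefix of any other codeword.


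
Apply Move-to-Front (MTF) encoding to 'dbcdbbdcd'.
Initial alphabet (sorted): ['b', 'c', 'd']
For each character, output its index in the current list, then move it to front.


MTF encoding:
'd': index 2 in ['b', 'c', 'd'] -> ['d', 'b', 'c']
'b': index 1 in ['d', 'b', 'c'] -> ['b', 'd', 'c']
'c': index 2 in ['b', 'd', 'c'] -> ['c', 'b', 'd']
'd': index 2 in ['c', 'b', 'd'] -> ['d', 'c', 'b']
'b': index 2 in ['d', 'c', 'b'] -> ['b', 'd', 'c']
'b': index 0 in ['b', 'd', 'c'] -> ['b', 'd', 'c']
'd': index 1 in ['b', 'd', 'c'] -> ['d', 'b', 'c']
'c': index 2 in ['d', 'b', 'c'] -> ['c', 'd', 'b']
'd': index 1 in ['c', 'd', 'b'] -> ['d', 'c', 'b']


Output: [2, 1, 2, 2, 2, 0, 1, 2, 1]


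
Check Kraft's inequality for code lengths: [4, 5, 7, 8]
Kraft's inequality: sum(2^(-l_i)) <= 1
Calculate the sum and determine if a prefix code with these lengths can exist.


Sum = 2^(-4) + 2^(-5) + 2^(-7) + 2^(-8)
    = 0.0625 + 0.03125 + 0.0078125 + 0.00390625
    = 27/256 = 0.10546875
Since 0.10546875 <= 1, Kraft's inequality IS satisfied.
A prefix code with these lengths CAN exist.

Kraft sum = 0.10546875. Satisfied.


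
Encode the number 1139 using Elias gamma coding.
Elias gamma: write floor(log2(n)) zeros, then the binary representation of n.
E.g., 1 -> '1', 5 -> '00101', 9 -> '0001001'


num_bits = floor(log2(1139)) + 1 = 11
leading_zeros = num_bits - 1 = 10
binary(1139) = 10001110011

Elias gamma(1139) = '0000000000' + '10001110011' = 000000000010001110011 (21 bits)


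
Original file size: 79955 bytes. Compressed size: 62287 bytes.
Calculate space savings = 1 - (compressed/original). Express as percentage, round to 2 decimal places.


ratio = compressed/original = 62287/79955 = 0.779026
savings = 1 - ratio = 1 - 0.779026 = 0.220974
as a percentage: 0.220974 * 100 = 22.1%

Space savings = 1 - 62287/79955 = 22.1%


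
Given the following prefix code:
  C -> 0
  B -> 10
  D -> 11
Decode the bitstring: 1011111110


Decoding step by step:
Bits 10 -> B
Bits 11 -> D
Bits 11 -> D
Bits 11 -> D
Bits 10 -> B


Decoded message: BDDDB


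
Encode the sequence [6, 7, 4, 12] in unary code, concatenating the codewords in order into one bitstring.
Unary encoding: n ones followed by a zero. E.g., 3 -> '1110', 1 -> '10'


Encode each number as n ones followed by a terminating 0:
  6 -> 1111110 (7 bits)
  7 -> 11111110 (8 bits)
  4 -> 11110 (5 bits)
  12 -> 1111111111110 (13 bits)
Total length = 7 + 8 + 5 + 13 = 33 bits.

Unary([6, 7, 4, 12]) = 111111011111110111101111111111110 (33 bits)


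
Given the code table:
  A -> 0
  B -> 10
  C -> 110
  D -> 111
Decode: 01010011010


Decoding:
0 -> A
10 -> B
10 -> B
0 -> A
110 -> C
10 -> B


Result: ABBACB


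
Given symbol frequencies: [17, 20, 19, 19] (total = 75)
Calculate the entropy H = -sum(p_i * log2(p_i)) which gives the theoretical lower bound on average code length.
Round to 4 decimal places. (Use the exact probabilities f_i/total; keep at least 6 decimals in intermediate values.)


Per-symbol terms -p_i * log2(p_i) with p_i = f_i/75:
  p = 17/75 = 0.226667: log2(p) = -2.141356, -p*log2(p) = 0.485374
  p = 20/75 = 0.266667: log2(p) = -1.906891, -p*log2(p) = 0.508504
  p = 19/75 = 0.253333: log2(p) = -1.980891, -p*log2(p) = 0.501826
  p = 19/75 = 0.253333: log2(p) = -1.980891, -p*log2(p) = 0.501826
H = 0.485374 + 0.508504 + 0.501826 + 0.501826 = 1.997530

H = 1.9975 bits/symbol


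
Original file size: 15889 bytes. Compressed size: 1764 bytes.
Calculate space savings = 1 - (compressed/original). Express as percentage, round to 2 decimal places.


ratio = compressed/original = 1764/15889 = 0.11102
savings = 1 - ratio = 1 - 0.11102 = 0.88898
as a percentage: 0.88898 * 100 = 88.9%

Space savings = 1 - 1764/15889 = 88.9%


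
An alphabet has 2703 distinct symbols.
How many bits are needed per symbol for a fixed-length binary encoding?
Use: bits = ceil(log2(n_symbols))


log2(2703) = 11.4003
Bracket: 2^11 = 2048 < 2703 <= 2^12 = 4096
So ceil(log2(2703)) = 12

bits = ceil(log2(2703)) = ceil(11.4003) = 12 bits


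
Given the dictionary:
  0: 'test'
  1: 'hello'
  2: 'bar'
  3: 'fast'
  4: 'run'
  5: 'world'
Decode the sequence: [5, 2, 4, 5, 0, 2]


Look up each index in the dictionary:
  5 -> 'world'
  2 -> 'bar'
  4 -> 'run'
  5 -> 'world'
  0 -> 'test'
  2 -> 'bar'

Decoded: "world bar run world test bar"


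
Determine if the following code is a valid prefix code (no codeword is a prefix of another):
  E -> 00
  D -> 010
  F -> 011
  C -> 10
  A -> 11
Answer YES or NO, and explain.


Checking each pair (does one codeword prefix another?):
  E='00' vs D='010': no prefix
  E='00' vs F='011': no prefix
  E='00' vs C='10': no prefix
  E='00' vs A='11': no prefix
  D='010' vs E='00': no prefix
  D='010' vs F='011': no prefix
  D='010' vs C='10': no prefix
  D='010' vs A='11': no prefix
  F='011' vs E='00': no prefix
  F='011' vs D='010': no prefix
  F='011' vs C='10': no prefix
  F='011' vs A='11': no prefix
  C='10' vs E='00': no prefix
  C='10' vs D='010': no prefix
  C='10' vs F='011': no prefix
  C='10' vs A='11': no prefix
  A='11' vs E='00': no prefix
  A='11' vs D='010': no prefix
  A='11' vs F='011': no prefix
  A='11' vs C='10': no prefix
No violation found over all pairs.

YES -- this is a valid prefix code. No codeword is a prefix of any other codeword.


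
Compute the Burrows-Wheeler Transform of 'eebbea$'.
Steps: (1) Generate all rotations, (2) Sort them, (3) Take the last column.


Rotations (sorted):
  0: $eebbea -> last char: a
  1: a$eebbe -> last char: e
  2: bbea$ee -> last char: e
  3: bea$eeb -> last char: b
  4: ea$eebb -> last char: b
  5: ebbea$e -> last char: e
  6: eebbea$ -> last char: $


BWT = aeebbe$


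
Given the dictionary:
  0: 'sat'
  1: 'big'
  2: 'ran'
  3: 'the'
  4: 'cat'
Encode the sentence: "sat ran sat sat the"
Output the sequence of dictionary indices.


Look up each word in the dictionary:
  'sat' -> 0
  'ran' -> 2
  'sat' -> 0
  'sat' -> 0
  'the' -> 3

Encoded: [0, 2, 0, 0, 3]


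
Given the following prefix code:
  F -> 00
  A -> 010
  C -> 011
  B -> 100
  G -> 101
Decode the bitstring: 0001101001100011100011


Decoding step by step:
Bits 00 -> F
Bits 011 -> C
Bits 010 -> A
Bits 011 -> C
Bits 00 -> F
Bits 011 -> C
Bits 100 -> B
Bits 011 -> C


Decoded message: FCACFCBC


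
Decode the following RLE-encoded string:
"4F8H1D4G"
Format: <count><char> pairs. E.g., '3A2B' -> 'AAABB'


Expanding each <count><char> pair:
  4F -> 'FFFF'
  8H -> 'HHHHHHHH'
  1D -> 'D'
  4G -> 'GGGG'

Decoded = FFFFHHHHHHHHDGGGG


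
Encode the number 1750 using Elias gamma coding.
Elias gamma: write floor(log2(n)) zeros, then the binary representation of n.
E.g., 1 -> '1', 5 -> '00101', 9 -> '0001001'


num_bits = floor(log2(1750)) + 1 = 11
leading_zeros = num_bits - 1 = 10
binary(1750) = 11011010110

Elias gamma(1750) = '0000000000' + '11011010110' = 000000000011011010110 (21 bits)


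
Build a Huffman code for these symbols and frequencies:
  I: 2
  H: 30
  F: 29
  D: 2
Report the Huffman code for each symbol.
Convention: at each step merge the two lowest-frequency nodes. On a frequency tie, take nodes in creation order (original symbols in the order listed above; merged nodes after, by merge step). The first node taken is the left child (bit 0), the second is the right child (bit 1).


Huffman tree construction:
Step 1: Merge I(2) + D(2) = 4
Step 2: Merge (I+D)(4) + F(29) = 33
Step 3: Merge H(30) + ((I+D)+F)(33) = 63
Read each symbol's code off the tree from the root (left child = 0, right child = 1).

Codes:
  I: 100 (length 3)
  H: 0 (length 1)
  F: 11 (length 2)
  D: 101 (length 3)
Average code length: 100/63 = 1.5873 bits/symbol


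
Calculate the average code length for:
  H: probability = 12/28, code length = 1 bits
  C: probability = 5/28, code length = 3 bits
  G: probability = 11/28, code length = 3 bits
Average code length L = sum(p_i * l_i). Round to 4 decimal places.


Weighted contributions p_i * l_i:
  H: (12/28) * 1 = 12/28
  C: (5/28) * 3 = 15/28
  G: (11/28) * 3 = 33/28
Sum = (12 + 15 + 33)/28 = 60/28

L = 60/28 = 2.1429 bits/symbol


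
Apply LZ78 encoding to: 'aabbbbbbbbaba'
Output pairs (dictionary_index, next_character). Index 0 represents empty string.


LZ78 encoding steps:
Dictionary: {0: ''}
Step 1: w='' (idx 0), next='a' -> output (0, 'a'), add 'a' as idx 1
Step 2: w='a' (idx 1), next='b' -> output (1, 'b'), add 'ab' as idx 2
Step 3: w='' (idx 0), next='b' -> output (0, 'b'), add 'b' as idx 3
Step 4: w='b' (idx 3), next='b' -> output (3, 'b'), add 'bb' as idx 4
Step 5: w='bb' (idx 4), next='b' -> output (4, 'b'), add 'bbb' as idx 5
Step 6: w='b' (idx 3), next='a' -> output (3, 'a'), add 'ba' as idx 6
Step 7: w='ba' (idx 6), end of input -> output (6, '')


Encoded: [(0, 'a'), (1, 'b'), (0, 'b'), (3, 'b'), (4, 'b'), (3, 'a'), (6, '')]


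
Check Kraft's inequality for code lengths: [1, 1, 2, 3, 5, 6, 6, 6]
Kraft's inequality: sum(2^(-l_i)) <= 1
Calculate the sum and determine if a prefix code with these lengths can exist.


Sum = 2^(-1) + 2^(-1) + 2^(-2) + 2^(-3) + 2^(-5) + 2^(-6) + 2^(-6) + 2^(-6)
    = 0.5 + 0.5 + 0.25 + 0.125 + 0.03125 + 0.015625 + 0.015625 + 0.015625
    = 93/64 = 1.453125
Since 1.453125 > 1, Kraft's inequality is NOT satisfied.
A prefix code with these lengths CANNOT exist.

Kraft sum = 1.453125. Not satisfied.


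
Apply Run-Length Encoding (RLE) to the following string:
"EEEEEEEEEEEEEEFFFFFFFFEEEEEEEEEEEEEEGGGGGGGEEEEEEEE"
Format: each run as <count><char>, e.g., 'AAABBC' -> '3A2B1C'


Scanning runs left to right:
  i=0: run of 'E' x 14 -> '14E'
  i=14: run of 'F' x 8 -> '8F'
  i=22: run of 'E' x 14 -> '14E'
  i=36: run of 'G' x 7 -> '7G'
  i=43: run of 'E' x 8 -> '8E'

RLE = 14E8F14E7G8E


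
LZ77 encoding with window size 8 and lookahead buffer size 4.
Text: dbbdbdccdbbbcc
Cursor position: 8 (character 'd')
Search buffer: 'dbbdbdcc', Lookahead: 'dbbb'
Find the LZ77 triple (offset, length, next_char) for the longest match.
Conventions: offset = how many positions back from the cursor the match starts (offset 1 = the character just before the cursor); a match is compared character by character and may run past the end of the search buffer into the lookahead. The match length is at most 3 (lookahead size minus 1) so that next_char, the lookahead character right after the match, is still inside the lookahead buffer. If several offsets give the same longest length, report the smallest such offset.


Try each offset into the search buffer:
  offset=1 (pos 7, char 'c'): match length 0
  offset=2 (pos 6, char 'c'): match length 0
  offset=3 (pos 5, char 'd'): match length 1
  offset=4 (pos 4, char 'b'): match length 0
  offset=5 (pos 3, char 'd'): match length 2
  offset=6 (pos 2, char 'b'): match length 0
  offset=7 (pos 1, char 'b'): match length 0
  offset=8 (pos 0, char 'd'): match length 3
Longest match has length 3 at offset 8.
next_char = character at position 8 + 3 = 11 -> 'b'

Best match: offset=8, length=3 (matching 'dbb' starting at position 0)
LZ77 triple: (8, 3, 'b')


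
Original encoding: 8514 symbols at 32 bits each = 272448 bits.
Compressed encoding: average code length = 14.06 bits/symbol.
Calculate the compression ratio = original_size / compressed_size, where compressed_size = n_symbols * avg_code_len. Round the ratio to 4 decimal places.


original_size = n_symbols * orig_bits = 8514 * 32 = 272448 bits
compressed_size = n_symbols * avg_code_len = 8514 * 14.06 = 119706.84 bits
ratio = original_size / compressed_size = 272448 / 119706.84 = 2.276

Compression ratio = 2.276


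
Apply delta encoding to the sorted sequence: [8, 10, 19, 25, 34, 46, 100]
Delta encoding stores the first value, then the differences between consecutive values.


First value: 8
Deltas:
  10 - 8 = 2
  19 - 10 = 9
  25 - 19 = 6
  34 - 25 = 9
  46 - 34 = 12
  100 - 46 = 54


Delta encoded: [8, 2, 9, 6, 9, 12, 54]


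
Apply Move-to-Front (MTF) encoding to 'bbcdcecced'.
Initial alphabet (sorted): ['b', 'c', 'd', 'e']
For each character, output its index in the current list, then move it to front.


MTF encoding:
'b': index 0 in ['b', 'c', 'd', 'e'] -> ['b', 'c', 'd', 'e']
'b': index 0 in ['b', 'c', 'd', 'e'] -> ['b', 'c', 'd', 'e']
'c': index 1 in ['b', 'c', 'd', 'e'] -> ['c', 'b', 'd', 'e']
'd': index 2 in ['c', 'b', 'd', 'e'] -> ['d', 'c', 'b', 'e']
'c': index 1 in ['d', 'c', 'b', 'e'] -> ['c', 'd', 'b', 'e']
'e': index 3 in ['c', 'd', 'b', 'e'] -> ['e', 'c', 'd', 'b']
'c': index 1 in ['e', 'c', 'd', 'b'] -> ['c', 'e', 'd', 'b']
'c': index 0 in ['c', 'e', 'd', 'b'] -> ['c', 'e', 'd', 'b']
'e': index 1 in ['c', 'e', 'd', 'b'] -> ['e', 'c', 'd', 'b']
'd': index 2 in ['e', 'c', 'd', 'b'] -> ['d', 'e', 'c', 'b']


Output: [0, 0, 1, 2, 1, 3, 1, 0, 1, 2]


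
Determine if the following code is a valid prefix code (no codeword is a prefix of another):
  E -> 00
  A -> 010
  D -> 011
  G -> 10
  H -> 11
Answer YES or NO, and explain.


Checking each pair (does one codeword prefix another?):
  E='00' vs A='010': no prefix
  E='00' vs D='011': no prefix
  E='00' vs G='10': no prefix
  E='00' vs H='11': no prefix
  A='010' vs E='00': no prefix
  A='010' vs D='011': no prefix
  A='010' vs G='10': no prefix
  A='010' vs H='11': no prefix
  D='011' vs E='00': no prefix
  D='011' vs A='010': no prefix
  D='011' vs G='10': no prefix
  D='011' vs H='11': no prefix
  G='10' vs E='00': no prefix
  G='10' vs A='010': no prefix
  G='10' vs D='011': no prefix
  G='10' vs H='11': no prefix
  H='11' vs E='00': no prefix
  H='11' vs A='010': no prefix
  H='11' vs D='011': no prefix
  H='11' vs G='10': no prefix
No violation found over all pairs.

YES -- this is a valid prefix code. No codeword is a prefix of any other codeword.


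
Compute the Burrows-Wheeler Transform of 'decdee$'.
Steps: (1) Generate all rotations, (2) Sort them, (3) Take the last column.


Rotations (sorted):
  0: $decdee -> last char: e
  1: cdee$de -> last char: e
  2: decdee$ -> last char: $
  3: dee$dec -> last char: c
  4: e$decde -> last char: e
  5: ecdee$d -> last char: d
  6: ee$decd -> last char: d


BWT = ee$cedd


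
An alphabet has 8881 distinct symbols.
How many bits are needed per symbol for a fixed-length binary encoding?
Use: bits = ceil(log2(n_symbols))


log2(8881) = 13.1165
Bracket: 2^13 = 8192 < 8881 <= 2^14 = 16384
So ceil(log2(8881)) = 14

bits = ceil(log2(8881)) = ceil(13.1165) = 14 bits


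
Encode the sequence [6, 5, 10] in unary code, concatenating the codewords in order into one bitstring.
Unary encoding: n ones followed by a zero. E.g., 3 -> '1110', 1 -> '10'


Encode each number as n ones followed by a terminating 0:
  6 -> 1111110 (7 bits)
  5 -> 111110 (6 bits)
  10 -> 11111111110 (11 bits)
Total length = 7 + 6 + 11 = 24 bits.

Unary([6, 5, 10]) = 111111011111011111111110 (24 bits)


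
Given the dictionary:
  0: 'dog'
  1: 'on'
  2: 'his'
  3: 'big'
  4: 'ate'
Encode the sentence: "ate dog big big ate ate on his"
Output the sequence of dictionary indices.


Look up each word in the dictionary:
  'ate' -> 4
  'dog' -> 0
  'big' -> 3
  'big' -> 3
  'ate' -> 4
  'ate' -> 4
  'on' -> 1
  'his' -> 2

Encoded: [4, 0, 3, 3, 4, 4, 1, 2]


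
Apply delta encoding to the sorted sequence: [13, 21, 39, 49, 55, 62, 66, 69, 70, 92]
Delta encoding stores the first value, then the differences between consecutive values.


First value: 13
Deltas:
  21 - 13 = 8
  39 - 21 = 18
  49 - 39 = 10
  55 - 49 = 6
  62 - 55 = 7
  66 - 62 = 4
  69 - 66 = 3
  70 - 69 = 1
  92 - 70 = 22


Delta encoded: [13, 8, 18, 10, 6, 7, 4, 3, 1, 22]


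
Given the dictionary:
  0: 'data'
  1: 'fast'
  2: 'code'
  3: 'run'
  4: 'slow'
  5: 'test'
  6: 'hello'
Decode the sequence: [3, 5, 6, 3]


Look up each index in the dictionary:
  3 -> 'run'
  5 -> 'test'
  6 -> 'hello'
  3 -> 'run'

Decoded: "run test hello run"


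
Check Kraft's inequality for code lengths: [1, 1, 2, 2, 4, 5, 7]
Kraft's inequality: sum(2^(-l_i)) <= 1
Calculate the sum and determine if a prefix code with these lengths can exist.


Sum = 2^(-1) + 2^(-1) + 2^(-2) + 2^(-2) + 2^(-4) + 2^(-5) + 2^(-7)
    = 0.5 + 0.5 + 0.25 + 0.25 + 0.0625 + 0.03125 + 0.0078125
    = 205/128 = 1.6015625
Since 1.6015625 > 1, Kraft's inequality is NOT satisfied.
A prefix code with these lengths CANNOT exist.

Kraft sum = 1.6015625. Not satisfied.


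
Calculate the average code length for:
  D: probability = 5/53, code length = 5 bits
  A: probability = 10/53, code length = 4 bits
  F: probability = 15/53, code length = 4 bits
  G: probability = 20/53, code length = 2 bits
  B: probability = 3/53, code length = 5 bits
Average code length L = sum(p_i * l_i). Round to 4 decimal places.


Weighted contributions p_i * l_i:
  D: (5/53) * 5 = 25/53
  A: (10/53) * 4 = 40/53
  F: (15/53) * 4 = 60/53
  G: (20/53) * 2 = 40/53
  B: (3/53) * 5 = 15/53
Sum = (25 + 40 + 60 + 40 + 15)/53 = 180/53

L = 180/53 = 3.3962 bits/symbol


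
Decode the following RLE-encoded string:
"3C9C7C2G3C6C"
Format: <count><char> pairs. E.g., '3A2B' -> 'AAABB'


Expanding each <count><char> pair:
  3C -> 'CCC'
  9C -> 'CCCCCCCCC'
  7C -> 'CCCCCCC'
  2G -> 'GG'
  3C -> 'CCC'
  6C -> 'CCCCCC'

Decoded = CCCCCCCCCCCCCCCCCCCGGCCCCCCCCC


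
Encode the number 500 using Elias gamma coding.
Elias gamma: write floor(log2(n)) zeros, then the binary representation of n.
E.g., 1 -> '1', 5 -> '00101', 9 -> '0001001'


num_bits = floor(log2(500)) + 1 = 9
leading_zeros = num_bits - 1 = 8
binary(500) = 111110100

Elias gamma(500) = '00000000' + '111110100' = 00000000111110100 (17 bits)


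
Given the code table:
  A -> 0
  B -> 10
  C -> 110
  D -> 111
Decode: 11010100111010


Decoding:
110 -> C
10 -> B
10 -> B
0 -> A
111 -> D
0 -> A
10 -> B


Result: CBBADAB


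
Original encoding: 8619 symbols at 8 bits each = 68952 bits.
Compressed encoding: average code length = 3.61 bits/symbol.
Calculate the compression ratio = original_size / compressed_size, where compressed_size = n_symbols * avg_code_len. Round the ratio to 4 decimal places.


original_size = n_symbols * orig_bits = 8619 * 8 = 68952 bits
compressed_size = n_symbols * avg_code_len = 8619 * 3.61 = 31114.59 bits
ratio = original_size / compressed_size = 68952 / 31114.59 = 2.2161

Compression ratio = 2.2161


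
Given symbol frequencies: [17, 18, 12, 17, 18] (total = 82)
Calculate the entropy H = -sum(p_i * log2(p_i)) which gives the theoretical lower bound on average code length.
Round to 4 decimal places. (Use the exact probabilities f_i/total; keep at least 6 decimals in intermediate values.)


Per-symbol terms -p_i * log2(p_i) with p_i = f_i/82:
  p = 17/82 = 0.207317: log2(p) = -2.270089, -p*log2(p) = 0.470628
  p = 18/82 = 0.219512: log2(p) = -2.187627, -p*log2(p) = 0.480211
  p = 12/82 = 0.146341: log2(p) = -2.772590, -p*log2(p) = 0.405745
  p = 17/82 = 0.207317: log2(p) = -2.270089, -p*log2(p) = 0.470628
  p = 18/82 = 0.219512: log2(p) = -2.187627, -p*log2(p) = 0.480211
H = 0.470628 + 0.480211 + 0.405745 + 0.470628 + 0.480211 = 2.307423

H = 2.3074 bits/symbol


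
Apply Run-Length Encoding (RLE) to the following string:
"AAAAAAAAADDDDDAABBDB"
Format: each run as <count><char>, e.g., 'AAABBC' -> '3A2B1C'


Scanning runs left to right:
  i=0: run of 'A' x 9 -> '9A'
  i=9: run of 'D' x 5 -> '5D'
  i=14: run of 'A' x 2 -> '2A'
  i=16: run of 'B' x 2 -> '2B'
  i=18: run of 'D' x 1 -> '1D'
  i=19: run of 'B' x 1 -> '1B'

RLE = 9A5D2A2B1D1B


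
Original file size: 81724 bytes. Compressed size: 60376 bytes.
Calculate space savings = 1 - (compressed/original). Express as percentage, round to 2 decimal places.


ratio = compressed/original = 60376/81724 = 0.738779
savings = 1 - ratio = 1 - 0.738779 = 0.261221
as a percentage: 0.261221 * 100 = 26.12%

Space savings = 1 - 60376/81724 = 26.12%


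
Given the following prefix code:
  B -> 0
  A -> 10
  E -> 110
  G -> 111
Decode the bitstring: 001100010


Decoding step by step:
Bits 0 -> B
Bits 0 -> B
Bits 110 -> E
Bits 0 -> B
Bits 0 -> B
Bits 10 -> A


Decoded message: BBEBBA


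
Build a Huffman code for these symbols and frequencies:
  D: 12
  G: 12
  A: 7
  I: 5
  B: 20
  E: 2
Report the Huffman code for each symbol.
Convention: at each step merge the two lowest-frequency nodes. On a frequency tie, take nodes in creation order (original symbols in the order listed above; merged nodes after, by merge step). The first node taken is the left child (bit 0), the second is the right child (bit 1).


Huffman tree construction:
Step 1: Merge E(2) + I(5) = 7
Step 2: Merge A(7) + (E+I)(7) = 14
Step 3: Merge D(12) + G(12) = 24
Step 4: Merge (A+(E+I))(14) + B(20) = 34
Step 5: Merge (D+G)(24) + ((A+(E+I))+B)(34) = 58
Read each symbol's code off the tree from the root (left child = 0, right child = 1).

Codes:
  D: 00 (length 2)
  G: 01 (length 2)
  A: 100 (length 3)
  I: 1011 (length 4)
  B: 11 (length 2)
  E: 1010 (length 4)
Average code length: 137/58 = 2.3621 bits/symbol


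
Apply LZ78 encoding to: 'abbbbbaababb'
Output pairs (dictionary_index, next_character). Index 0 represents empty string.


LZ78 encoding steps:
Dictionary: {0: ''}
Step 1: w='' (idx 0), next='a' -> output (0, 'a'), add 'a' as idx 1
Step 2: w='' (idx 0), next='b' -> output (0, 'b'), add 'b' as idx 2
Step 3: w='b' (idx 2), next='b' -> output (2, 'b'), add 'bb' as idx 3
Step 4: w='bb' (idx 3), next='a' -> output (3, 'a'), add 'bba' as idx 4
Step 5: w='a' (idx 1), next='b' -> output (1, 'b'), add 'ab' as idx 5
Step 6: w='ab' (idx 5), next='b' -> output (5, 'b'), add 'abb' as idx 6


Encoded: [(0, 'a'), (0, 'b'), (2, 'b'), (3, 'a'), (1, 'b'), (5, 'b')]


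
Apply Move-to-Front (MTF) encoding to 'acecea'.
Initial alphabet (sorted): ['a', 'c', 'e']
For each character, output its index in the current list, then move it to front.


MTF encoding:
'a': index 0 in ['a', 'c', 'e'] -> ['a', 'c', 'e']
'c': index 1 in ['a', 'c', 'e'] -> ['c', 'a', 'e']
'e': index 2 in ['c', 'a', 'e'] -> ['e', 'c', 'a']
'c': index 1 in ['e', 'c', 'a'] -> ['c', 'e', 'a']
'e': index 1 in ['c', 'e', 'a'] -> ['e', 'c', 'a']
'a': index 2 in ['e', 'c', 'a'] -> ['a', 'e', 'c']


Output: [0, 1, 2, 1, 1, 2]


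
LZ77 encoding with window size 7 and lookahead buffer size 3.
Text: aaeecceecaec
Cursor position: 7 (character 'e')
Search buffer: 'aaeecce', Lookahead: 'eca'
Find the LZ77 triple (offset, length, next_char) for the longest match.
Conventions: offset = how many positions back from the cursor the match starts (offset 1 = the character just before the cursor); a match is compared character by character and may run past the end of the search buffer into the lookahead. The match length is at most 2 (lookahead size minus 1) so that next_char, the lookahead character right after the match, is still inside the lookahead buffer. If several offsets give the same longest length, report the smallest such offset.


Try each offset into the search buffer:
  offset=1 (pos 6, char 'e'): match length 1
  offset=2 (pos 5, char 'c'): match length 0
  offset=3 (pos 4, char 'c'): match length 0
  offset=4 (pos 3, char 'e'): match length 2
  offset=5 (pos 2, char 'e'): match length 1
  offset=6 (pos 1, char 'a'): match length 0
  offset=7 (pos 0, char 'a'): match length 0
Longest match has length 2 at offset 4.
next_char = character at position 7 + 2 = 9 -> 'a'

Best match: offset=4, length=2 (matching 'ec' starting at position 3)
LZ77 triple: (4, 2, 'a')


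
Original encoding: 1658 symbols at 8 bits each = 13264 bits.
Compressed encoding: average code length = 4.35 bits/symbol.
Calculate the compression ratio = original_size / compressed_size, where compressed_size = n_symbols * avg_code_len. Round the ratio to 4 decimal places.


original_size = n_symbols * orig_bits = 1658 * 8 = 13264 bits
compressed_size = n_symbols * avg_code_len = 1658 * 4.35 = 7212.3 bits
ratio = original_size / compressed_size = 13264 / 7212.3 = 1.8391

Compression ratio = 1.8391


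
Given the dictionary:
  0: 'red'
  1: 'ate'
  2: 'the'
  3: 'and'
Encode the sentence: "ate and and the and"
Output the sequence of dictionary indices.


Look up each word in the dictionary:
  'ate' -> 1
  'and' -> 3
  'and' -> 3
  'the' -> 2
  'and' -> 3

Encoded: [1, 3, 3, 2, 3]


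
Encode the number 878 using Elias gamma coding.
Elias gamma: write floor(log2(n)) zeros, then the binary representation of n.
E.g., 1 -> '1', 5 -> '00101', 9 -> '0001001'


num_bits = floor(log2(878)) + 1 = 10
leading_zeros = num_bits - 1 = 9
binary(878) = 1101101110

Elias gamma(878) = '000000000' + '1101101110' = 0000000001101101110 (19 bits)


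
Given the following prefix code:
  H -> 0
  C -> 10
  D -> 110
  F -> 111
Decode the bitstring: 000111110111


Decoding step by step:
Bits 0 -> H
Bits 0 -> H
Bits 0 -> H
Bits 111 -> F
Bits 110 -> D
Bits 111 -> F


Decoded message: HHHFDF


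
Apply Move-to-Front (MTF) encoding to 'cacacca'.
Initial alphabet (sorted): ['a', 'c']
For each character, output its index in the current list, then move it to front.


MTF encoding:
'c': index 1 in ['a', 'c'] -> ['c', 'a']
'a': index 1 in ['c', 'a'] -> ['a', 'c']
'c': index 1 in ['a', 'c'] -> ['c', 'a']
'a': index 1 in ['c', 'a'] -> ['a', 'c']
'c': index 1 in ['a', 'c'] -> ['c', 'a']
'c': index 0 in ['c', 'a'] -> ['c', 'a']
'a': index 1 in ['c', 'a'] -> ['a', 'c']


Output: [1, 1, 1, 1, 1, 0, 1]


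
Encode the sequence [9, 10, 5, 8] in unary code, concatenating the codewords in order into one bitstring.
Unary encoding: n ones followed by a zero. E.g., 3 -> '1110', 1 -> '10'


Encode each number as n ones followed by a terminating 0:
  9 -> 1111111110 (10 bits)
  10 -> 11111111110 (11 bits)
  5 -> 111110 (6 bits)
  8 -> 111111110 (9 bits)
Total length = 10 + 11 + 6 + 9 = 36 bits.

Unary([9, 10, 5, 8]) = 111111111011111111110111110111111110 (36 bits)


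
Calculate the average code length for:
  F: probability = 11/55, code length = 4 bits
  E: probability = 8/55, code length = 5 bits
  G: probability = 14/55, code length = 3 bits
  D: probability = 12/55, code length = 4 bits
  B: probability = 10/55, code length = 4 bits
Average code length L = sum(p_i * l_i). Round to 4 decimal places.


Weighted contributions p_i * l_i:
  F: (11/55) * 4 = 44/55
  E: (8/55) * 5 = 40/55
  G: (14/55) * 3 = 42/55
  D: (12/55) * 4 = 48/55
  B: (10/55) * 4 = 40/55
Sum = (44 + 40 + 42 + 48 + 40)/55 = 214/55

L = 214/55 = 3.8909 bits/symbol


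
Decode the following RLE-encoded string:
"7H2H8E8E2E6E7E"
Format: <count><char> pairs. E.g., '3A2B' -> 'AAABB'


Expanding each <count><char> pair:
  7H -> 'HHHHHHH'
  2H -> 'HH'
  8E -> 'EEEEEEEE'
  8E -> 'EEEEEEEE'
  2E -> 'EE'
  6E -> 'EEEEEE'
  7E -> 'EEEEEEE'

Decoded = HHHHHHHHHEEEEEEEEEEEEEEEEEEEEEEEEEEEEEEE


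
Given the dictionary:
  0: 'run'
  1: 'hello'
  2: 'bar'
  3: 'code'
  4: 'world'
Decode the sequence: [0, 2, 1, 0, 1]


Look up each index in the dictionary:
  0 -> 'run'
  2 -> 'bar'
  1 -> 'hello'
  0 -> 'run'
  1 -> 'hello'

Decoded: "run bar hello run hello"


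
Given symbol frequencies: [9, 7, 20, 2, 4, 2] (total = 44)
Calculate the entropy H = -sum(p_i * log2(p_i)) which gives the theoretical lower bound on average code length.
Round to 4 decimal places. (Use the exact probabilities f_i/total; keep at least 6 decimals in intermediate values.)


Per-symbol terms -p_i * log2(p_i) with p_i = f_i/44:
  p = 9/44 = 0.204545: log2(p) = -2.289507, -p*log2(p) = 0.468308
  p = 7/44 = 0.159091: log2(p) = -2.652077, -p*log2(p) = 0.421921
  p = 20/44 = 0.454545: log2(p) = -1.137504, -p*log2(p) = 0.517047
  p = 2/44 = 0.045455: log2(p) = -4.459432, -p*log2(p) = 0.202701
  p = 4/44 = 0.090909: log2(p) = -3.459432, -p*log2(p) = 0.314494
  p = 2/44 = 0.045455: log2(p) = -4.459432, -p*log2(p) = 0.202701
H = 0.468308 + 0.421921 + 0.517047 + 0.202701 + 0.314494 + 0.202701 = 2.127172

H = 2.1272 bits/symbol


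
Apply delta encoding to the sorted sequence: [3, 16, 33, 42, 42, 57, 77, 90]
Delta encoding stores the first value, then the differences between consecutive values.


First value: 3
Deltas:
  16 - 3 = 13
  33 - 16 = 17
  42 - 33 = 9
  42 - 42 = 0
  57 - 42 = 15
  77 - 57 = 20
  90 - 77 = 13


Delta encoded: [3, 13, 17, 9, 0, 15, 20, 13]


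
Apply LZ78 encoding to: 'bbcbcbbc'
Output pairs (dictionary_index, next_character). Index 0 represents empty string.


LZ78 encoding steps:
Dictionary: {0: ''}
Step 1: w='' (idx 0), next='b' -> output (0, 'b'), add 'b' as idx 1
Step 2: w='b' (idx 1), next='c' -> output (1, 'c'), add 'bc' as idx 2
Step 3: w='bc' (idx 2), next='b' -> output (2, 'b'), add 'bcb' as idx 3
Step 4: w='bc' (idx 2), end of input -> output (2, '')


Encoded: [(0, 'b'), (1, 'c'), (2, 'b'), (2, '')]


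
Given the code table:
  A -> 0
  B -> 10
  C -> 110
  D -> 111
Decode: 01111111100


Decoding:
0 -> A
111 -> D
111 -> D
110 -> C
0 -> A


Result: ADDCA


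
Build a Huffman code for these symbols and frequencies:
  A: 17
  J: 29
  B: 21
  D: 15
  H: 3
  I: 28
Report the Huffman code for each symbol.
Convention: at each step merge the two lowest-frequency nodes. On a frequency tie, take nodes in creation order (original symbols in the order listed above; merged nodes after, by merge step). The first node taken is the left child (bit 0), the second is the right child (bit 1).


Huffman tree construction:
Step 1: Merge H(3) + D(15) = 18
Step 2: Merge A(17) + (H+D)(18) = 35
Step 3: Merge B(21) + I(28) = 49
Step 4: Merge J(29) + (A+(H+D))(35) = 64
Step 5: Merge (B+I)(49) + (J+(A+(H+D)))(64) = 113
Read each symbol's code off the tree from the root (left child = 0, right child = 1).

Codes:
  A: 110 (length 3)
  J: 10 (length 2)
  B: 00 (length 2)
  D: 1111 (length 4)
  H: 1110 (length 4)
  I: 01 (length 2)
Average code length: 279/113 = 2.4690 bits/symbol


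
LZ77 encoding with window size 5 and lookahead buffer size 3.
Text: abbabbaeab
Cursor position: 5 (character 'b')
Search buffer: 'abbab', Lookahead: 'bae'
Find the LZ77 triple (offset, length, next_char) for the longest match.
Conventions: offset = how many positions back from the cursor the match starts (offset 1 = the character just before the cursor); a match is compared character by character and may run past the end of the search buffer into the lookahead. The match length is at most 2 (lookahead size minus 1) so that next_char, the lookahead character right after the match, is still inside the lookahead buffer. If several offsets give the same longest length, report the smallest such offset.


Try each offset into the search buffer:
  offset=1 (pos 4, char 'b'): match length 1
  offset=2 (pos 3, char 'a'): match length 0
  offset=3 (pos 2, char 'b'): match length 2
  offset=4 (pos 1, char 'b'): match length 1
  offset=5 (pos 0, char 'a'): match length 0
Longest match has length 2 at offset 3.
next_char = character at position 5 + 2 = 7 -> 'e'

Best match: offset=3, length=2 (matching 'ba' starting at position 2)
LZ77 triple: (3, 2, 'e')


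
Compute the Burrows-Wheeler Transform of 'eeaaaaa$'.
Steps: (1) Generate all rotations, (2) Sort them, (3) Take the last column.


Rotations (sorted):
  0: $eeaaaaa -> last char: a
  1: a$eeaaaa -> last char: a
  2: aa$eeaaa -> last char: a
  3: aaa$eeaa -> last char: a
  4: aaaa$eea -> last char: a
  5: aaaaa$ee -> last char: e
  6: eaaaaa$e -> last char: e
  7: eeaaaaa$ -> last char: $


BWT = aaaaaee$


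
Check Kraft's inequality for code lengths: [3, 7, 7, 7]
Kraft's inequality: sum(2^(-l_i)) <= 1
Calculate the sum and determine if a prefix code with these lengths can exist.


Sum = 2^(-3) + 2^(-7) + 2^(-7) + 2^(-7)
    = 0.125 + 0.0078125 + 0.0078125 + 0.0078125
    = 19/128 = 0.1484375
Since 0.1484375 <= 1, Kraft's inequality IS satisfied.
A prefix code with these lengths CAN exist.

Kraft sum = 0.1484375. Satisfied.


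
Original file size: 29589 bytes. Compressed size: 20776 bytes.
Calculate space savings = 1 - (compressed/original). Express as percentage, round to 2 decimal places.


ratio = compressed/original = 20776/29589 = 0.702153
savings = 1 - ratio = 1 - 0.702153 = 0.297847
as a percentage: 0.297847 * 100 = 29.78%

Space savings = 1 - 20776/29589 = 29.78%


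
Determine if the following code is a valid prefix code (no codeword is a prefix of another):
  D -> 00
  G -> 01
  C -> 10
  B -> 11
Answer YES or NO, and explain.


Checking each pair (does one codeword prefix another?):
  D='00' vs G='01': no prefix
  D='00' vs C='10': no prefix
  D='00' vs B='11': no prefix
  G='01' vs D='00': no prefix
  G='01' vs C='10': no prefix
  G='01' vs B='11': no prefix
  C='10' vs D='00': no prefix
  C='10' vs G='01': no prefix
  C='10' vs B='11': no prefix
  B='11' vs D='00': no prefix
  B='11' vs G='01': no prefix
  B='11' vs C='10': no prefix
No violation found over all pairs.

YES -- this is a valid prefix code. No codeword is a prefix of any other codeword.


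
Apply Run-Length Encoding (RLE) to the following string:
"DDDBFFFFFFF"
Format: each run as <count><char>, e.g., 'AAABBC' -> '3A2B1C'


Scanning runs left to right:
  i=0: run of 'D' x 3 -> '3D'
  i=3: run of 'B' x 1 -> '1B'
  i=4: run of 'F' x 7 -> '7F'

RLE = 3D1B7F


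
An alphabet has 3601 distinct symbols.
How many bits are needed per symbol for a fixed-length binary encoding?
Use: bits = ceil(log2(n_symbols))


log2(3601) = 11.8142
Bracket: 2^11 = 2048 < 3601 <= 2^12 = 4096
So ceil(log2(3601)) = 12

bits = ceil(log2(3601)) = ceil(11.8142) = 12 bits


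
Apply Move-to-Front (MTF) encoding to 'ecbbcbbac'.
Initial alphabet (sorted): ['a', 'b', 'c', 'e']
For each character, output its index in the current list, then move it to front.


MTF encoding:
'e': index 3 in ['a', 'b', 'c', 'e'] -> ['e', 'a', 'b', 'c']
'c': index 3 in ['e', 'a', 'b', 'c'] -> ['c', 'e', 'a', 'b']
'b': index 3 in ['c', 'e', 'a', 'b'] -> ['b', 'c', 'e', 'a']
'b': index 0 in ['b', 'c', 'e', 'a'] -> ['b', 'c', 'e', 'a']
'c': index 1 in ['b', 'c', 'e', 'a'] -> ['c', 'b', 'e', 'a']
'b': index 1 in ['c', 'b', 'e', 'a'] -> ['b', 'c', 'e', 'a']
'b': index 0 in ['b', 'c', 'e', 'a'] -> ['b', 'c', 'e', 'a']
'a': index 3 in ['b', 'c', 'e', 'a'] -> ['a', 'b', 'c', 'e']
'c': index 2 in ['a', 'b', 'c', 'e'] -> ['c', 'a', 'b', 'e']


Output: [3, 3, 3, 0, 1, 1, 0, 3, 2]
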